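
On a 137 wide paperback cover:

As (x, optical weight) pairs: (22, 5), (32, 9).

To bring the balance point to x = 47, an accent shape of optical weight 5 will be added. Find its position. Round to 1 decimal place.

New total weight: (5 + 9) + 5 = 19.
x: need Σw·x = 19·47 = 893. Existing = 5·22 + 9·32 = 398. Remainder 495 / 5 ≈ 99.00.

x ≈ 99.0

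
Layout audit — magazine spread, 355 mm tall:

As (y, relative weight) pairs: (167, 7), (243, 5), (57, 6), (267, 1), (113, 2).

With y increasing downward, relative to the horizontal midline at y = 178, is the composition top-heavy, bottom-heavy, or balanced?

top-heavy

Weights sum to 7 + 5 + 6 + 1 + 2 = 21.
y: (7·167 + 5·243 + 6·57 + 1·267 + 2·113) / 21 = 3219 / 21 ≈ 153.29
Since 153.3 is above (smaller y than) 178, the composition reads top-heavy.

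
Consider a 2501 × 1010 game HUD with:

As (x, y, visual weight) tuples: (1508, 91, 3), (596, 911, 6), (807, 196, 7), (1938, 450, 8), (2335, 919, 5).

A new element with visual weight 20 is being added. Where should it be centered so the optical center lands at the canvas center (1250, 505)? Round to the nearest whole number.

After adding the new element, total weight = 3 + 6 + 7 + 8 + 5 + 20 = 49.
Along x: (40928 + 20·x) / 49 = 1250 (existing moment 3·1508 + 6·596 + 7·807 + 8·1938 + 5·2335 = 40928) ⇒ x = (61250 − 40928) / 20 ≈ 1016.10.
Along y: (15306 + 20·y) / 49 = 505 (existing moment 3·91 + 6·911 + 7·196 + 8·450 + 5·919 = 15306) ⇒ y = (24745 − 15306) / 20 ≈ 471.95.

(1016, 472)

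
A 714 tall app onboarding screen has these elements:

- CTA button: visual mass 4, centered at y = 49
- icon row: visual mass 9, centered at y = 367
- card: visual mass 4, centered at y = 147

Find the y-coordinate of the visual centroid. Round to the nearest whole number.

y ≈ 240

Total weight = 4 + 9 + 4 = 17.
y-moment: 4·49 + 9·367 + 4·147 = 4087; centroid 4087/17 ≈ 240.41.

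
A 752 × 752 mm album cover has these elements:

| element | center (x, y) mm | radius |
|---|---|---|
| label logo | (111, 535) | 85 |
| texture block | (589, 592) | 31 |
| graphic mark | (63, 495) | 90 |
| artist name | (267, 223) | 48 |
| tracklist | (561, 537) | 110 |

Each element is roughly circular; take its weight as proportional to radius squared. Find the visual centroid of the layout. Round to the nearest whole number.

Weights ∝ r²: label logo 85² = 7225, texture block 31² = 961, graphic mark 90² = 8100, artist name 48² = 2304, tracklist 110² = 12100; Σw = 30690.
Σw·x = 7225·111 + 961·589 + 8100·63 + 2304·267 + 12100·561 = 9281572, so x̄ = 9281572/30690 ≈ 302.43.
Σw·y = 7225·535 + 961·592 + 8100·495 + 2304·223 + 12100·537 = 15455279, so ȳ = 15455279/30690 ≈ 503.59.

(302, 504)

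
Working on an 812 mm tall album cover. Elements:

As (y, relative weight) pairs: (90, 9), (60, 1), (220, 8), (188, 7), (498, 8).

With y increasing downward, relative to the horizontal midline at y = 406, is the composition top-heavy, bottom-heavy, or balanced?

Σw = 9 + 1 + 8 + 7 + 8 = 33.
Σw·y = 9·90 + 1·60 + 8·220 + 7·188 + 8·498 = 7930, so ȳ = 7930/33 ≈ 240.30.
240.3 lies above (smaller y than) the midline 406, so the layout is top-heavy.

top-heavy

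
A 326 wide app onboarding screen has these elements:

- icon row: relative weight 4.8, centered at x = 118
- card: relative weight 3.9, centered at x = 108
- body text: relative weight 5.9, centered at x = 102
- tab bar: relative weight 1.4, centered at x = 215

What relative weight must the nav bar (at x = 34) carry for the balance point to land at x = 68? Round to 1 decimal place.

w ≈ 23.6

Known weights sum to 4.8 + 3.9 + 5.9 + 1.4 = 16.0; their moment is 4.8·118 + 3.9·108 + 5.9·102 + 1.4·215 = 1890.4.
Set Σw·x/Σw = 68: (1890.4 + 34w) = 68·(16.0 + w).
Solving: w = (68·16.0 − 1890.4) / (34 − 68) = -802.4 / -34 ≈ 23.60.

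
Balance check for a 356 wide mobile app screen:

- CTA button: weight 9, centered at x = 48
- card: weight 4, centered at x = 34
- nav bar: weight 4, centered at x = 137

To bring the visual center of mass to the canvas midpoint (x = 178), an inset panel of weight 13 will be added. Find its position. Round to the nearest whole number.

With the inset panel, Σw becomes 9 + 4 + 4 + 13 = 30.
x: target moment 30×178 = 5340; current 9·48 + 4·34 + 4·137 = 1116; the inset panel supplies 4224, so x = 4224/13 ≈ 324.92.

x ≈ 325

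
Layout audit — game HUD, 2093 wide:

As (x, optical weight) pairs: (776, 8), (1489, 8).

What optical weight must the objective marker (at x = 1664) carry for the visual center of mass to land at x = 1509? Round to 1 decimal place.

Known weights sum to 8 + 8 = 16; their moment is 8·776 + 8·1489 = 18120.
For the centroid to hit 1509: (18120 + w·1664) / (16 + w) = 1509.
Rearranging, w·(1664 − 1509) = 1509·16 − 18120 = 6024, so w ≈ 6024/155 = 38.86.

w ≈ 38.9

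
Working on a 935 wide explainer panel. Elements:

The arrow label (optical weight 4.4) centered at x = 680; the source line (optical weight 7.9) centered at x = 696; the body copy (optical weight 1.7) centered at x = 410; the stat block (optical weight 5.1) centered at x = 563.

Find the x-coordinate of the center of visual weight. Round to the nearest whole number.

Σw = 4.4 + 7.9 + 1.7 + 5.1 = 19.1.
x: (4.4·680 + 7.9·696 + 1.7·410 + 5.1·563) / 19.1 = 12058.7 / 19.1 ≈ 631.35

x ≈ 631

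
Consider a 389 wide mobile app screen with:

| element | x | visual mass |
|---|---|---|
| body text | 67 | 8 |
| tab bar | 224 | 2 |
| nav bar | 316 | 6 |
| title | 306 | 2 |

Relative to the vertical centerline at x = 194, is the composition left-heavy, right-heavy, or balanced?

Total weight = 8 + 2 + 6 + 2 = 18.
x: (8·67 + 2·224 + 6·316 + 2·306) / 18 = 3492 / 18 ≈ 194.00
The centroid 194.00 matches the midline at 194, so the layout is balanced.

balanced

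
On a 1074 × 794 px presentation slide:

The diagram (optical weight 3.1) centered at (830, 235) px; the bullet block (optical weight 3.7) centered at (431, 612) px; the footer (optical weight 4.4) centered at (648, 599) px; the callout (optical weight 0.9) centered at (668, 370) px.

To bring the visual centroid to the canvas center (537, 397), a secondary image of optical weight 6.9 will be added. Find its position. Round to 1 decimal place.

With the secondary image, Σw becomes 3.1 + 3.7 + 4.4 + 0.9 + 6.9 = 19.0.
x: target moment 19.0×537 = 10203.0; current 3.1·830 + 3.7·431 + 4.4·648 + 0.9·668 = 7620.1; the secondary image supplies 2582.9, so x = 2582.9/6.9 ≈ 374.33.
y: target moment 19.0×397 = 7543.0; current 3.1·235 + 3.7·612 + 4.4·599 + 0.9·370 = 5961.5; the secondary image supplies 1581.5, so y = 1581.5/6.9 ≈ 229.20.

(374.3, 229.2)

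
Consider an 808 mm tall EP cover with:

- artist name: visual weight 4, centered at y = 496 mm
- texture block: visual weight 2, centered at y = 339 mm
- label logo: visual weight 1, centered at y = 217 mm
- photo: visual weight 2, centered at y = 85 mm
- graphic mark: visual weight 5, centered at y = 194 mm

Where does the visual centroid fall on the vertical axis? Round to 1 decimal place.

Σw = 4 + 2 + 1 + 2 + 5 = 14.
Σw·y = 4·496 + 2·339 + 1·217 + 2·85 + 5·194 = 4019, so ȳ = 4019/14 ≈ 287.07.

y ≈ 287.1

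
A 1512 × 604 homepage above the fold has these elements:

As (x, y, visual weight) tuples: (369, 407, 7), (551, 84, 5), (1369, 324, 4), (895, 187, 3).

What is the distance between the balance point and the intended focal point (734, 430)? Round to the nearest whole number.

≈ 162

Σw = 7 + 5 + 4 + 3 = 19.
x: (7·369 + 5·551 + 4·1369 + 3·895) / 19 = 13499 / 19 ≈ 710.47
y: (7·407 + 5·84 + 4·324 + 3·187) / 19 = 5126 / 19 ≈ 269.79
Relative to (734, 430): Δ = (-23.53, -160.21); |Δ| = √(-23.53² + -160.21²) ≈ 161.93.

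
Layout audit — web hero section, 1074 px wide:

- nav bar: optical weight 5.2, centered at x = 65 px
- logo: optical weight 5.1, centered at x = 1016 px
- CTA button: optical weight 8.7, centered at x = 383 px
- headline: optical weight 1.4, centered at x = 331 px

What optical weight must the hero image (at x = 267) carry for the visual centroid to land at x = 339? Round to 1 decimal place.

w ≈ 33.3

Known weights sum to 5.2 + 5.1 + 8.7 + 1.4 = 20.4; their moment is 5.2·65 + 5.1·1016 + 8.7·383 + 1.4·331 = 9315.1.
Balance at x = 339 requires (9315.1 + w·267) / (20.4 + w) = 339.
So w = (339·20.4 − 9315.1)/(267 − 339) = -2399.5/-72 ≈ 33.33.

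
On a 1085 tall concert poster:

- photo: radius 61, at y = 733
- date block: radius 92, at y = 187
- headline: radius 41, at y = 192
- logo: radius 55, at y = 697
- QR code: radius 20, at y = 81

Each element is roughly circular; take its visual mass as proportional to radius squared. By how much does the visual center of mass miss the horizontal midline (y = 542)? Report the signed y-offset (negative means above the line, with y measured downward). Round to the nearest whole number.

≈ -150

Weights ∝ r²: photo 61² = 3721, date block 92² = 8464, headline 41² = 1681, logo 55² = 3025, QR code 20² = 400; Σw = 17291.
Σw·y = 3721·733 + 8464·187 + 1681·192 + 3025·697 + 400·81 = 6773838, so ȳ = 6773838/17291 ≈ 391.76.
Against y = 542, that's 391.76 − 542 = -150.24.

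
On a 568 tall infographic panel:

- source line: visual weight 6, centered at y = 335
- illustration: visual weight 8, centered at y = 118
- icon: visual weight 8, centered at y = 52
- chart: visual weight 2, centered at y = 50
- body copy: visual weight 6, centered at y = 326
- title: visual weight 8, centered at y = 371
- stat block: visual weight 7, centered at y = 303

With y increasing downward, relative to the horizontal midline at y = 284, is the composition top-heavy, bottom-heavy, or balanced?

top-heavy

Total weight = 6 + 8 + 8 + 2 + 6 + 8 + 7 = 45.
Σw·y = 6·335 + 8·118 + 8·52 + 2·50 + 6·326 + 8·371 + 7·303 = 10515, so ȳ = 10515/45 ≈ 233.67.
Since 233.7 is above (smaller y than) 284, the composition reads top-heavy.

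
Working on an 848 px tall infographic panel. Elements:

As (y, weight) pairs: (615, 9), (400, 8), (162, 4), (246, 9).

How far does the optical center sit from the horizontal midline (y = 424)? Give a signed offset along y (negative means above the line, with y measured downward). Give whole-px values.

Weights sum to 9 + 8 + 4 + 9 = 30.
y-moment: 9·615 + 8·400 + 4·162 + 9·246 = 11597; centroid 11597/30 ≈ 386.57.
Against y = 424, that's 386.57 − 424 = -37.43.

≈ -37 px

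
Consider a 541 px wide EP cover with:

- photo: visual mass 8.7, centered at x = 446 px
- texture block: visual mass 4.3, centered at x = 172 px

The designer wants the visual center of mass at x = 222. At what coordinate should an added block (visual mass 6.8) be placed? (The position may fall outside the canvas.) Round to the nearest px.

x ≈ -33

After adding the added block, total weight = 8.7 + 4.3 + 6.8 = 19.8.
x: need Σw·x = 19.8·222 = 4395.6. Existing = 8.7·446 + 4.3·172 = 4619.8. Remainder -224.2 / 6.8 ≈ -32.97.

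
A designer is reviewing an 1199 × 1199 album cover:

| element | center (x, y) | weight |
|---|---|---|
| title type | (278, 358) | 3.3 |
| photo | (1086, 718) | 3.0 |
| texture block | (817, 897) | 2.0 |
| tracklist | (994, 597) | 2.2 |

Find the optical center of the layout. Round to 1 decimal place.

(761.5, 613.6)

Total weight = 3.3 + 3.0 + 2.0 + 2.2 = 10.5.
Σw·x = 3.3·278 + 3.0·1086 + 2.0·817 + 2.2·994 = 7996.2, so x̄ = 7996.2/10.5 ≈ 761.54.
Σw·y = 3.3·358 + 3.0·718 + 2.0·897 + 2.2·597 = 6442.8, so ȳ = 6442.8/10.5 ≈ 613.60.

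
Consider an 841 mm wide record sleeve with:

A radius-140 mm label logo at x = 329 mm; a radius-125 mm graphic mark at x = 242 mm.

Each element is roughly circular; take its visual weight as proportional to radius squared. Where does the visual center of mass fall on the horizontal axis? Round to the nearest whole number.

r² weights: label logo 140² = 19600, graphic mark 125² = 15625. Total = 35225.
Σw·x = 19600·329 + 15625·242 = 10229650, so x̄ = 10229650/35225 ≈ 290.41.

x ≈ 290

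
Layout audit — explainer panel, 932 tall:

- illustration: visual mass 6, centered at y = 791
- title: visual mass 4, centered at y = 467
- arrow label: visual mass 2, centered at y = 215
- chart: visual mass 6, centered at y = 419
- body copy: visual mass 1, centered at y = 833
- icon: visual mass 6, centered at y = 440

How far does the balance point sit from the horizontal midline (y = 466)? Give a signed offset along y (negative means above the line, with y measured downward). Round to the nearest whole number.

Total weight = 6 + 4 + 2 + 6 + 1 + 6 = 25.
y: (6·791 + 4·467 + 2·215 + 6·419 + 1·833 + 6·440) / 25 = 13031 / 25 ≈ 521.24
Difference: 521.24 − 466 ≈ 55.24.

≈ 55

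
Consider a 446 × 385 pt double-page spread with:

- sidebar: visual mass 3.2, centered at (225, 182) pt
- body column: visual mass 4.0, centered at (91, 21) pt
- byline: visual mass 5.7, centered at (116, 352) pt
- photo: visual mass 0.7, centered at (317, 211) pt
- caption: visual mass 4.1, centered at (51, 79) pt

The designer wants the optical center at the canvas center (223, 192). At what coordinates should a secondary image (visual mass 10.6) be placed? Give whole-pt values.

After adding the secondary image, total weight = 3.2 + 4.0 + 5.7 + 0.7 + 4.1 + 10.6 = 28.3.
x: need Σw·x = 28.3·223 = 6310.9. Existing = 3.2·225 + 4.0·91 + 5.7·116 + 0.7·317 + 4.1·51 = 2176.2. Remainder 4134.7 / 10.6 ≈ 390.07.
y: need Σw·y = 28.3·192 = 5433.6. Existing = 3.2·182 + 4.0·21 + 5.7·352 + 0.7·211 + 4.1·79 = 3144.4. Remainder 2289.2 / 10.6 ≈ 215.96.

(390, 216)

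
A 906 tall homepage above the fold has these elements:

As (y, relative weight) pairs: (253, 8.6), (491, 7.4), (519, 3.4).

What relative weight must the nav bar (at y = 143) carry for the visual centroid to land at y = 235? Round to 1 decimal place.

Known weights sum to 8.6 + 7.4 + 3.4 = 19.4; their moment is 8.6·253 + 7.4·491 + 3.4·519 = 7573.8.
Set Σw·y/Σw = 235: (7573.8 + 143w) = 235·(19.4 + w).
Solving: w = (235·19.4 − 7573.8) / (143 − 235) = -3014.8 / -92 ≈ 32.77.

w ≈ 32.8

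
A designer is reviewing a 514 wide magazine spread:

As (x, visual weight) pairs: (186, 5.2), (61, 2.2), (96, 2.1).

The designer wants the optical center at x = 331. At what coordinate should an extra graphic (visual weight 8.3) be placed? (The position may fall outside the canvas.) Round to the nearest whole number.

x ≈ 553

New total weight: (5.2 + 2.2 + 2.1) + 8.3 = 17.8.
x: target moment 17.8×331 = 5891.8; current 5.2·186 + 2.2·61 + 2.1·96 = 1303.0; the extra graphic supplies 4588.8, so x = 4588.8/8.3 ≈ 552.87.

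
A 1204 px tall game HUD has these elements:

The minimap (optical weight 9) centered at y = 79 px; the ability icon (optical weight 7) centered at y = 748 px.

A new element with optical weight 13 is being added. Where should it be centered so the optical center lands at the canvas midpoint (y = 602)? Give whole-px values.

y ≈ 885

After adding the new element, total weight = 9 + 7 + 13 = 29.
Along y: (5947 + 13·y) / 29 = 602 (existing moment 9·79 + 7·748 = 5947) ⇒ y = (17458 − 5947) / 13 ≈ 885.46.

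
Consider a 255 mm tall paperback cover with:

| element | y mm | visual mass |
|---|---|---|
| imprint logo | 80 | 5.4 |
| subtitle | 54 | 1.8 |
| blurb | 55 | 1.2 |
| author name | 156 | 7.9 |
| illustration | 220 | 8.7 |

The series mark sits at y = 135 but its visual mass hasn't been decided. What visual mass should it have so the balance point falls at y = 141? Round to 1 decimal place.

w ≈ 36.1

Existing Σw = 25.0 (5.4 + 1.8 + 1.2 + 7.9 + 8.7); existing moment 5.4·80 + 1.8·54 + 1.2·55 + 7.9·156 + 8.7·220 = 3741.6.
Balance at y = 141 requires (3741.6 + w·135) / (25.0 + w) = 141.
Solving: w = (141·25.0 − 3741.6) / (135 − 141) = -216.6 / -6 ≈ 36.10.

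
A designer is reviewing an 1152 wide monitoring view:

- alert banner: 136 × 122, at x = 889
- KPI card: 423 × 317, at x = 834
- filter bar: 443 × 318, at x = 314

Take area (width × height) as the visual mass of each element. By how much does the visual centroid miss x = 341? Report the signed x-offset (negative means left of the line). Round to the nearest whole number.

Areas → weights: alert banner 136·122 = 16592, KPI card 423·317 = 134091, filter bar 443·318 = 140874; Σw = 291557.
x-moment: 16592·889 + 134091·834 + 140874·314 = 170816618; centroid 170816618/291557 ≈ 585.88.
Offset from x = 341: 585.88 − 341 ≈ 244.88.

≈ 245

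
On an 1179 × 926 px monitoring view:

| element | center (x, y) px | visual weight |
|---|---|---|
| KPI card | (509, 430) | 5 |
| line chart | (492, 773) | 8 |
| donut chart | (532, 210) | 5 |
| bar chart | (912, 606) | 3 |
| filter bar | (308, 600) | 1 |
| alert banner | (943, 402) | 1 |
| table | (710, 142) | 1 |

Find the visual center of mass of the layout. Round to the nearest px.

Σw = 5 + 8 + 5 + 3 + 1 + 1 + 1 = 24.
x: moment 13838 / weight 24 ≈ 576.58
Σw·y = 12346; ȳ = 12346/24 ≈ 514.42.

(577, 514)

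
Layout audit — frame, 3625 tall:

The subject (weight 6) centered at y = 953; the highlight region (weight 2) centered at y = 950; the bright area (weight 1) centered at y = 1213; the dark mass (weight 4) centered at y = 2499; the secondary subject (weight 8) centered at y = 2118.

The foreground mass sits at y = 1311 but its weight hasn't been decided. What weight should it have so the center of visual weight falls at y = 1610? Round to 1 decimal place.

w ≈ 6.6

Existing Σw = 21 (6 + 2 + 1 + 4 + 8); existing moment 6·953 + 2·950 + 1·1213 + 4·2499 + 8·2118 = 35771.
Set Σw·y/Σw = 1610: (35771 + 1311w) = 1610·(21 + w).
Solving: w = (1610·21 − 35771) / (1311 − 1610) = -1961 / -299 ≈ 6.56.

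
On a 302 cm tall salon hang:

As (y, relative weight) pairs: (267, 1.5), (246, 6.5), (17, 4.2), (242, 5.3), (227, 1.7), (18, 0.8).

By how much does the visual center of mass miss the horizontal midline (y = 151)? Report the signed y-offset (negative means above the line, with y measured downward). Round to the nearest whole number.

≈ 37 cm

Weights sum to 1.5 + 6.5 + 4.2 + 5.3 + 1.7 + 0.8 = 20.0.
y-moment: 1.5·267 + 6.5·246 + 4.2·17 + 5.3·242 + 1.7·227 + 0.8·18 = 3753.8; centroid 3753.8/20.0 ≈ 187.69.
Against y = 151, that's 187.69 − 151 = 36.69.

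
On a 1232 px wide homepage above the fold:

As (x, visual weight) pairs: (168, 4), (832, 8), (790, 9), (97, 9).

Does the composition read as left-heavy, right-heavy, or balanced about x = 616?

left-heavy

Total weight = 4 + 8 + 9 + 9 = 30.
x: (4·168 + 8·832 + 9·790 + 9·97) / 30 = 15311 / 30 ≈ 510.37
Since 510.4 is left of 616, the composition reads left-heavy.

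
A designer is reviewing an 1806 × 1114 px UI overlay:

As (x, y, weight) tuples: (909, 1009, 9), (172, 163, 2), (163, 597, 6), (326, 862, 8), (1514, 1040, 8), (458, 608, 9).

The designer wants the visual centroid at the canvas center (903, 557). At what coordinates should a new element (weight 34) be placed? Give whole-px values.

After adding the new element, total weight = 9 + 2 + 6 + 8 + 8 + 9 + 34 = 76.
Along x: (28345 + 34·x) / 76 = 903 (existing moment 9·909 + 2·172 + 6·163 + 8·326 + 8·1514 + 9·458 = 28345) ⇒ x = (68628 − 28345) / 34 ≈ 1184.79.
Along y: (33677 + 34·y) / 76 = 557 (existing moment 9·1009 + 2·163 + 6·597 + 8·862 + 8·1040 + 9·608 = 33677) ⇒ y = (42332 − 33677) / 34 ≈ 254.56.

(1185, 255)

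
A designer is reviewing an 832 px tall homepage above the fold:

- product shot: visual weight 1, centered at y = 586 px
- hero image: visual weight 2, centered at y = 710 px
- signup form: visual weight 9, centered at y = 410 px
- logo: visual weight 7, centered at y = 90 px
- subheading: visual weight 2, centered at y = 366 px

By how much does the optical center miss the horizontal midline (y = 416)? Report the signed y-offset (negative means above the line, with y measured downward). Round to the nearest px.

≈ -80 px

Weights sum to 1 + 2 + 9 + 7 + 2 = 21.
y: (1·586 + 2·710 + 9·410 + 7·90 + 2·366) / 21 = 7058 / 21 ≈ 336.10
Against y = 416, that's 336.10 − 416 = -79.90.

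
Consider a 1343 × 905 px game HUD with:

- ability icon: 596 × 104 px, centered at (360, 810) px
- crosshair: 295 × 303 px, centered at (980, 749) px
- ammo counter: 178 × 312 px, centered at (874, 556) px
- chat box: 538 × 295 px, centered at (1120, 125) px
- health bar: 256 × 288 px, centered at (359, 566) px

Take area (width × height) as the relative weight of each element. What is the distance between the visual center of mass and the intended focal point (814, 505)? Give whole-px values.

≈ 30 px

Taking area as weight: ability icon 596·104 = 61984, crosshair 295·303 = 89385, ammo counter 178·312 = 55536, chat box 538·295 = 158710, health bar 256·288 = 73728. Sum 439343.
x: (61984·360 + 89385·980 + 55536·874 + 158710·1120 + 73728·359) / 439343 = 362673556 / 439343 ≈ 825.49
y: (61984·810 + 89385·749 + 55536·556 + 158710·125 + 73728·566) / 439343 = 209603219 / 439343 ≈ 477.08
Offset from (814, 505): Δx ≈ 11.49, Δy ≈ -27.92; distance = √(Δx² + Δy²) ≈ 30.19.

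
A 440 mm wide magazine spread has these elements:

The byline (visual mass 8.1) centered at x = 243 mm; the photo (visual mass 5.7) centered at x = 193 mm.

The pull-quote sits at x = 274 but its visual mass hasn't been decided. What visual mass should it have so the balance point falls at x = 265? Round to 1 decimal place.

w ≈ 65.4

Known weights sum to 8.1 + 5.7 = 13.8; their moment is 8.1·243 + 5.7·193 = 3068.4.
Set Σw·x/Σw = 265: (3068.4 + 274w) = 265·(13.8 + w).
Solving: w = (265·13.8 − 3068.4) / (274 − 265) = 588.6 / 9 ≈ 65.40.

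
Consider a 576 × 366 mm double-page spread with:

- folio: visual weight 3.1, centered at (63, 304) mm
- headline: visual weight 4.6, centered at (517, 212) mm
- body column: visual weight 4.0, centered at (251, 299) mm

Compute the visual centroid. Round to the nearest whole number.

(306, 266)

Total weight = 3.1 + 4.6 + 4.0 = 11.7.
x: (3.1·63 + 4.6·517 + 4.0·251) / 11.7 = 3577.5 / 11.7 ≈ 305.77
y: (3.1·304 + 4.6·212 + 4.0·299) / 11.7 = 3113.6 / 11.7 ≈ 266.12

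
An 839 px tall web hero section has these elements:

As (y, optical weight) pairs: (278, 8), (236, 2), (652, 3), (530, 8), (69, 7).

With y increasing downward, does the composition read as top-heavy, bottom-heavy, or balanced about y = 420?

top-heavy

Σw = 8 + 2 + 3 + 8 + 7 = 28.
y-moment: 8·278 + 2·236 + 3·652 + 8·530 + 7·69 = 9375; centroid 9375/28 ≈ 334.82.
334.8 lies above (smaller y than) the midline 420, so the layout is top-heavy.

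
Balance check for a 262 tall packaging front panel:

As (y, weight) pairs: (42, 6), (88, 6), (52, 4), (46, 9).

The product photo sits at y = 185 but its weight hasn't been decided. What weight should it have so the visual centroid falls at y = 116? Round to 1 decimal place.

Fixed elements: Σw = 6 + 6 + 4 + 9 = 25, Σw·y = 6·42 + 6·88 + 4·52 + 9·46 = 1402.
Set Σw·y/Σw = 116: (1402 + 185w) = 116·(25 + w).
So w = (116·25 − 1402)/(185 − 116) = 1498/69 ≈ 21.71.

w ≈ 21.7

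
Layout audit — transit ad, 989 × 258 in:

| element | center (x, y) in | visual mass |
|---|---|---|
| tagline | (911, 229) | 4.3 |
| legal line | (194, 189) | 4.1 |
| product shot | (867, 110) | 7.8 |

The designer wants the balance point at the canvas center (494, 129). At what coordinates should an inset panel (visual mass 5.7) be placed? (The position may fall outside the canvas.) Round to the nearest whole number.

(-115, 36)

With the inset panel, Σw becomes 4.3 + 4.1 + 7.8 + 5.7 = 21.9.
Along x: (11475.3 + 5.7·x) / 21.9 = 494 (existing moment 4.3·911 + 4.1·194 + 7.8·867 = 11475.3) ⇒ x = (10818.6 − 11475.3) / 5.7 ≈ -115.21.
Along y: (2617.6 + 5.7·y) / 21.9 = 129 (existing moment 4.3·229 + 4.1·189 + 7.8·110 = 2617.6) ⇒ y = (2825.1 − 2617.6) / 5.7 ≈ 36.40.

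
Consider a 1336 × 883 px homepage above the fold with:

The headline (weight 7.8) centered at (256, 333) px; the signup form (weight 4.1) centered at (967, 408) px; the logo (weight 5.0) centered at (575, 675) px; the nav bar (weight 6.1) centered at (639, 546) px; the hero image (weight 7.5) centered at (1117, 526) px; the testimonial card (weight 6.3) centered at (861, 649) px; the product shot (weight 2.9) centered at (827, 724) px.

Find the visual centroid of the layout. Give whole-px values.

(729, 532)

Σw = 7.8 + 4.1 + 5.0 + 6.1 + 7.5 + 6.3 + 2.9 = 39.7.
Σw·x = 28934.5; x̄ = 28934.5/39.7 ≈ 728.83.
y: moment 21109.1 / weight 39.7 ≈ 531.72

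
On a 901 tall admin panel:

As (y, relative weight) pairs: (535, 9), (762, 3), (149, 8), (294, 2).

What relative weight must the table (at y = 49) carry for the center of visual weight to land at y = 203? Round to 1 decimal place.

Fixed elements: Σw = 9 + 3 + 8 + 2 = 22, Σw·y = 9·535 + 3·762 + 8·149 + 2·294 = 8881.
For the centroid to hit 203: (8881 + w·49) / (22 + w) = 203.
So w = (203·22 − 8881)/(49 − 203) = -4415/-154 ≈ 28.67.

w ≈ 28.7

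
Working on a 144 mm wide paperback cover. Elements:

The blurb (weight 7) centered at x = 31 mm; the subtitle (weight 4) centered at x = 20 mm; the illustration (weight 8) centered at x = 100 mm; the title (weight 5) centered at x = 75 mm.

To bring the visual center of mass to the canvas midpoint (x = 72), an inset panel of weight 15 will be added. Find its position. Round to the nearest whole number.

With the inset panel, Σw becomes 7 + 4 + 8 + 5 + 15 = 39.
x: target moment 39×72 = 2808; current 7·31 + 4·20 + 8·100 + 5·75 = 1472; the inset panel supplies 1336, so x = 1336/15 ≈ 89.07.

x ≈ 89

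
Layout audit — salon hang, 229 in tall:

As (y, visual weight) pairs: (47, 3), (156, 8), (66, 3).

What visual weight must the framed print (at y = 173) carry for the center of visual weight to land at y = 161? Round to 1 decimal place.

w ≈ 55.6

Known weights sum to 3 + 8 + 3 = 14; their moment is 3·47 + 8·156 + 3·66 = 1587.
Balance at y = 161 requires (1587 + w·173) / (14 + w) = 161.
So w = (161·14 − 1587)/(173 − 161) = 667/12 ≈ 55.58.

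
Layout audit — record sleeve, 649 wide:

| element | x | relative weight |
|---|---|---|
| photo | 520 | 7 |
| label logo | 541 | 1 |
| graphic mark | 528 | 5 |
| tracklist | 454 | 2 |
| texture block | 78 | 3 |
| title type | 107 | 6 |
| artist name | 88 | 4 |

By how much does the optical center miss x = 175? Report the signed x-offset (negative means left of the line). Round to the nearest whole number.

≈ 145

Weights sum to 7 + 1 + 5 + 2 + 3 + 6 + 4 = 28.
x: moment 8957 / weight 28 ≈ 319.89
Offset from x = 175: 319.89 − 175 ≈ 144.89.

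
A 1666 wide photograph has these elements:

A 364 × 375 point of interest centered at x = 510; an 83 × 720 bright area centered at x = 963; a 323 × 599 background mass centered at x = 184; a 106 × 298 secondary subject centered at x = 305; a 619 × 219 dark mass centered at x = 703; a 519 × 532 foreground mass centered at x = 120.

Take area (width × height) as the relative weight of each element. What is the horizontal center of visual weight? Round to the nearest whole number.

x ≈ 361

Areas: point of interest 364·375 = 136500, bright area 83·720 = 59760, background mass 323·599 = 193477, secondary subject 106·298 = 31588, dark mass 619·219 = 135561, foreground mass 519·532 = 276108. Total weight = 832994.
x: (136500·510 + 59760·963 + 193477·184 + 31588·305 + 135561·703 + 276108·120) / 832994 = 300830331 / 832994 ≈ 361.14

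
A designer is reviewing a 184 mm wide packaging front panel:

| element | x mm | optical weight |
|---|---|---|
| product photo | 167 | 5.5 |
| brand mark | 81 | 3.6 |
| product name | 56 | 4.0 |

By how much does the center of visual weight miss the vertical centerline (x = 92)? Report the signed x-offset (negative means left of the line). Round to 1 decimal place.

≈ 17.5 mm

Total weight = 5.5 + 3.6 + 4.0 = 13.1.
x-moment: 5.5·167 + 3.6·81 + 4.0·56 = 1434.1; centroid 1434.1/13.1 ≈ 109.47.
Against x = 92, that's 109.47 − 92 = 17.47.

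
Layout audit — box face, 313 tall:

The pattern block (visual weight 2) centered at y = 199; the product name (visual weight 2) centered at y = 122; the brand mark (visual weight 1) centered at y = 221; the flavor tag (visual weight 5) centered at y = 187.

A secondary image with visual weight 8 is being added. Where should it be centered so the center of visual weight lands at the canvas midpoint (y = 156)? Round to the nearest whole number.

After adding the secondary image, total weight = 2 + 2 + 1 + 5 + 8 = 18.
Along y: (1798 + 8·y) / 18 = 156 (existing moment 2·199 + 2·122 + 1·221 + 5·187 = 1798) ⇒ y = (2808 − 1798) / 8 ≈ 126.25.

y ≈ 126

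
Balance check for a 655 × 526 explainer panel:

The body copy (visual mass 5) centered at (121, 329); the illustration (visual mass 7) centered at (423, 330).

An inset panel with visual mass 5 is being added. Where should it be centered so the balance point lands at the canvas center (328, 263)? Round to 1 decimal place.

After adding the inset panel, total weight = 5 + 7 + 5 = 17.
x: need Σw·x = 17·328 = 5576. Existing = 5·121 + 7·423 = 3566. Remainder 2010 / 5 ≈ 402.00.
y: need Σw·y = 17·263 = 4471. Existing = 5·329 + 7·330 = 3955. Remainder 516 / 5 ≈ 103.20.

(402.0, 103.2)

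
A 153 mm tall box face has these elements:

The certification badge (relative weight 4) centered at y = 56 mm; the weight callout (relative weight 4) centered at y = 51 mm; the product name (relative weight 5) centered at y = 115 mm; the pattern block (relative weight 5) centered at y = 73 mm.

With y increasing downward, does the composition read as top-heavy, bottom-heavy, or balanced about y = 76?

Weights sum to 4 + 4 + 5 + 5 = 18.
Σw·y = 4·56 + 4·51 + 5·115 + 5·73 = 1368, so ȳ = 1368/18 ≈ 76.00.
That equals the midline 76 — balanced.

balanced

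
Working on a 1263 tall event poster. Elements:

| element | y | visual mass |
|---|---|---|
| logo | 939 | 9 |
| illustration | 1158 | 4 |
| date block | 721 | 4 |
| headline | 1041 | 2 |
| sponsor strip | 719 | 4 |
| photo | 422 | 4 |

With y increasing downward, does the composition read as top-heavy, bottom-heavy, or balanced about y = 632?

bottom-heavy

Total weight = 9 + 4 + 4 + 2 + 4 + 4 = 27.
y: (9·939 + 4·1158 + 4·721 + 2·1041 + 4·719 + 4·422) / 27 = 22613 / 27 ≈ 837.52
Since 837.5 is below (larger y than) 632, the composition reads bottom-heavy.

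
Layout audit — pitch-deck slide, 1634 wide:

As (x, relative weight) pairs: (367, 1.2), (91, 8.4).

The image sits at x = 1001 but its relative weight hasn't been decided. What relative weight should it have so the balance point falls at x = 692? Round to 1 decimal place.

Known weights sum to 1.2 + 8.4 = 9.6; their moment is 1.2·367 + 8.4·91 = 1204.8.
Set Σw·x/Σw = 692: (1204.8 + 1001w) = 692·(9.6 + w).
So w = (692·9.6 − 1204.8)/(1001 − 692) = 5438.4/309 ≈ 17.60.

w ≈ 17.6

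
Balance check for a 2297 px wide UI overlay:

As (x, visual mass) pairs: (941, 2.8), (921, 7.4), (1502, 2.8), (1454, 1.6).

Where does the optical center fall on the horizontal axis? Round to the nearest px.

Σw = 2.8 + 7.4 + 2.8 + 1.6 = 14.6.
x-moment: 2.8·941 + 7.4·921 + 2.8·1502 + 1.6·1454 = 15982.2; centroid 15982.2/14.6 ≈ 1094.67.

x ≈ 1095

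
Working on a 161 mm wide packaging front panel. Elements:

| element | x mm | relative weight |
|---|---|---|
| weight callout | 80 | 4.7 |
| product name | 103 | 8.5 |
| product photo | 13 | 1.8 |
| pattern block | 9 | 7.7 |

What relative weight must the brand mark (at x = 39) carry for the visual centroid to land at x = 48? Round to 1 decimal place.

Known weights sum to 4.7 + 8.5 + 1.8 + 7.7 = 22.7; their moment is 4.7·80 + 8.5·103 + 1.8·13 + 7.7·9 = 1344.2.
Balance at x = 48 requires (1344.2 + w·39) / (22.7 + w) = 48.
So w = (48·22.7 − 1344.2)/(39 − 48) = -254.6/-9 ≈ 28.29.

w ≈ 28.3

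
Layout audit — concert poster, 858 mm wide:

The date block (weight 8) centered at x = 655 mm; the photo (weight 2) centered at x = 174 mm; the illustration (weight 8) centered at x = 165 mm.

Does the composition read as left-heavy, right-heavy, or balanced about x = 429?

left-heavy

Σw = 8 + 2 + 8 = 18.
x-moment: 8·655 + 2·174 + 8·165 = 6908; centroid 6908/18 ≈ 383.78.
383.8 lies left of the midline 429, so the layout is left-heavy.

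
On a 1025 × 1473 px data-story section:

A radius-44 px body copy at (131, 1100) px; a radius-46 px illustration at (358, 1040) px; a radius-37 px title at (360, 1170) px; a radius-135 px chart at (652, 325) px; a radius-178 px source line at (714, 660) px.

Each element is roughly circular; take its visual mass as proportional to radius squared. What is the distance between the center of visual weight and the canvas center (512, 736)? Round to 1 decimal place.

≈ 199.9 px

Weights ∝ r²: body copy 44² = 1936, illustration 46² = 2116, title 37² = 1369, chart 135² = 18225, source line 178² = 31684; Σw = 55330.
x: (1936·131 + 2116·358 + 1369·360 + 18225·652 + 31684·714) / 55330 = 36009060 / 55330 ≈ 650.81
y: (1936·1100 + 2116·1040 + 1369·1170 + 18225·325 + 31684·660) / 55330 = 32766535 / 55330 ≈ 592.20
Offset from (512, 736): Δx ≈ 138.81, Δy ≈ -143.80; distance = √(Δx² + Δy²) ≈ 199.86.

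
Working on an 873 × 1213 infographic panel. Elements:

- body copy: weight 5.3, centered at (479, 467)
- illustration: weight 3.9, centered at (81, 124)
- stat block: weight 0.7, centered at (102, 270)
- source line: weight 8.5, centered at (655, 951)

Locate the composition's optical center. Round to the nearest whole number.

(462, 610)

Total weight = 5.3 + 3.9 + 0.7 + 8.5 = 18.4.
x: (5.3·479 + 3.9·81 + 0.7·102 + 8.5·655) / 18.4 = 8493.5 / 18.4 ≈ 461.60
y: (5.3·467 + 3.9·124 + 0.7·270 + 8.5·951) / 18.4 = 11231.2 / 18.4 ≈ 610.39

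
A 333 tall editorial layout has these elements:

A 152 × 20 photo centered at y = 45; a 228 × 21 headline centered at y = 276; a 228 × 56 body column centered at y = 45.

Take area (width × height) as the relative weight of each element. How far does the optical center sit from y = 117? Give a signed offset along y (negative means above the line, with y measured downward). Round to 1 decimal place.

≈ -18.3

Areas: photo 152·20 = 3040, headline 228·21 = 4788, body column 228·56 = 12768. Total weight = 20596.
y: (3040·45 + 4788·276 + 12768·45) / 20596 = 2032848 / 20596 ≈ 98.70
Offset from y = 117: 98.70 − 117 ≈ -18.30.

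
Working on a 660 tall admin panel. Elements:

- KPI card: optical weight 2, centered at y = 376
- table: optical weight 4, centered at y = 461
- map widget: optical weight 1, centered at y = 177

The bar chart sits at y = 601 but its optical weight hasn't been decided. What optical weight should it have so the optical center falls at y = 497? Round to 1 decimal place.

Fixed elements: Σw = 2 + 4 + 1 = 7, Σw·y = 2·376 + 4·461 + 1·177 = 2773.
Set Σw·y/Σw = 497: (2773 + 601w) = 497·(7 + w).
Rearranging, w·(601 − 497) = 497·7 − 2773 = 706, so w ≈ 706/104 = 6.79.

w ≈ 6.8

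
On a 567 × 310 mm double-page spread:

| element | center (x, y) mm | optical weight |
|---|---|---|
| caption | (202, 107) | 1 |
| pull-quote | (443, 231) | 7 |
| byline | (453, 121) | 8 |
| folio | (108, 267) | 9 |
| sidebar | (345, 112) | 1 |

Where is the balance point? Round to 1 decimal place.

(317.1, 200.3)

Weights sum to 1 + 7 + 8 + 9 + 1 = 26.
x-moment: 1·202 + 7·443 + 8·453 + 9·108 + 1·345 = 8244; centroid 8244/26 ≈ 317.08.
y-moment: 1·107 + 7·231 + 8·121 + 9·267 + 1·112 = 5207; centroid 5207/26 ≈ 200.27.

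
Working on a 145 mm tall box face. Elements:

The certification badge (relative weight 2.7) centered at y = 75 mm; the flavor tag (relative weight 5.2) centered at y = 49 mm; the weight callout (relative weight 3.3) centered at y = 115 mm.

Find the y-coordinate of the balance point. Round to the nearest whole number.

y ≈ 75

Total weight = 2.7 + 5.2 + 3.3 = 11.2.
y: (2.7·75 + 5.2·49 + 3.3·115) / 11.2 = 836.8 / 11.2 ≈ 74.71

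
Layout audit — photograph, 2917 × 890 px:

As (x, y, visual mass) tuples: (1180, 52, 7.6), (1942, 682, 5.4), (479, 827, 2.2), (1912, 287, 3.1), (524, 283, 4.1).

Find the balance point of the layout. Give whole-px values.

Total weight = 7.6 + 5.4 + 2.2 + 3.1 + 4.1 = 22.4.
Σw·x = 7.6·1180 + 5.4·1942 + 2.2·479 + 3.1·1912 + 4.1·524 = 28584.2, so x̄ = 28584.2/22.4 ≈ 1276.08.
Σw·y = 7.6·52 + 5.4·682 + 2.2·827 + 3.1·287 + 4.1·283 = 7947.4, so ȳ = 7947.4/22.4 ≈ 354.79.

(1276, 355)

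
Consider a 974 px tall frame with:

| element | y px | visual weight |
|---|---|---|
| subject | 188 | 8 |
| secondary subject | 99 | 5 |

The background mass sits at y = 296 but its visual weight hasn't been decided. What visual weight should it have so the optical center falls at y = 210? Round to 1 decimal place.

w ≈ 8.5

Existing Σw = 13 (8 + 5); existing moment 8·188 + 5·99 = 1999.
Balance at y = 210 requires (1999 + w·296) / (13 + w) = 210.
Solving: w = (210·13 − 1999) / (296 − 210) = 731 / 86 ≈ 8.50.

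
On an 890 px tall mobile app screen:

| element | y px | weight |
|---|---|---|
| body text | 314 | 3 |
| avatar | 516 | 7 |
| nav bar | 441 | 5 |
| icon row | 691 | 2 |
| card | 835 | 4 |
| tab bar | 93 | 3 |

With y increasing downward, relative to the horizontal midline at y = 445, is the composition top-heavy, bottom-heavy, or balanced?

bottom-heavy

Weights sum to 3 + 7 + 5 + 2 + 4 + 3 = 24.
y: moment 11760 / weight 24 ≈ 490.00
490.0 vs midline 445 → bottom-heavy.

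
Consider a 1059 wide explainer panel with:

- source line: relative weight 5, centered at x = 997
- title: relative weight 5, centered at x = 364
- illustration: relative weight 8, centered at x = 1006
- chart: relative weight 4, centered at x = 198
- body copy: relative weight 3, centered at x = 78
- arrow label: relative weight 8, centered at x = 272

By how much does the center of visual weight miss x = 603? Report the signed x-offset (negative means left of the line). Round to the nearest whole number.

≈ -56

Total weight = 5 + 5 + 8 + 4 + 3 + 8 = 33.
x: moment 18055 / weight 33 ≈ 547.12
Difference: 547.12 − 603 ≈ -55.88.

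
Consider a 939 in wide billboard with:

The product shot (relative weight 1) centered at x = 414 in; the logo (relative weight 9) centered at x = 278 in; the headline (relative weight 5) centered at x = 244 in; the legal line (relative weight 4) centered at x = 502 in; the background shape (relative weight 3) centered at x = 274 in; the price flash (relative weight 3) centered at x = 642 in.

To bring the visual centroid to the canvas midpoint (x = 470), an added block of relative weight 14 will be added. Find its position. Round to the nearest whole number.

x ≈ 674

After adding the added block, total weight = 1 + 9 + 5 + 4 + 3 + 3 + 14 = 39.
x: target moment 39×470 = 18330; current 1·414 + 9·278 + 5·244 + 4·502 + 3·274 + 3·642 = 8892; the added block supplies 9438, so x = 9438/14 ≈ 674.14.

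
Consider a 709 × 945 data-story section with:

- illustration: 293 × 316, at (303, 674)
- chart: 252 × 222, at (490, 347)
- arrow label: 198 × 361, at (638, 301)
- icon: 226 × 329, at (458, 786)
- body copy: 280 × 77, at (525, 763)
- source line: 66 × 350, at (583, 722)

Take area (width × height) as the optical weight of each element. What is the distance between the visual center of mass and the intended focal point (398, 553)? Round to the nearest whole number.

≈ 77

Taking area as weight: illustration 293·316 = 92588, chart 252·222 = 55944, arrow label 198·361 = 71478, icon 226·329 = 74354, body copy 280·77 = 21560, source line 66·350 = 23100. Sum 339024.
x: (92588·303 + 55944·490 + 71478·638 + 74354·458 + 21560·525 + 23100·583) / 339024 = 159910120 / 339024 ≈ 471.68
y: (92588·674 + 55944·347 + 71478·301 + 74354·786 + 21560·763 + 23100·722) / 339024 = 194902482 / 339024 ≈ 574.89
From (398, 553): dx = 73.68, dy = 21.89, so the distance is √(dx²+dy²) ≈ 76.86.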